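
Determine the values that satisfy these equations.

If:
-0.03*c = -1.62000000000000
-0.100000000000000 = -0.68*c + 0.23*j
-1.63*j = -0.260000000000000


Then:
No Solution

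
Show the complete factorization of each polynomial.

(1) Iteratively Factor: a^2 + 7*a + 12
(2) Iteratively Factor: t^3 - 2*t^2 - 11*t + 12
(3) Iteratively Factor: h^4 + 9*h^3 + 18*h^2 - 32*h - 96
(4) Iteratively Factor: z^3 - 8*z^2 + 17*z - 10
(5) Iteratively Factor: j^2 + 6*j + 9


(1) = (a + 4)*(a + 3)
(2) = (t - 4)*(t^2 + 2*t - 3) = (t - 4)*(t - 1)*(t + 3)
(3) = (h - 2)*(h^3 + 11*h^2 + 40*h + 48) = (h - 2)*(h + 3)*(h^2 + 8*h + 16) = (h - 2)*(h + 3)*(h + 4)*(h + 4)
(4) = (z - 1)*(z^2 - 7*z + 10) = (z - 5)*(z - 1)*(z - 2)
(5) = (j + 3)*(j + 3)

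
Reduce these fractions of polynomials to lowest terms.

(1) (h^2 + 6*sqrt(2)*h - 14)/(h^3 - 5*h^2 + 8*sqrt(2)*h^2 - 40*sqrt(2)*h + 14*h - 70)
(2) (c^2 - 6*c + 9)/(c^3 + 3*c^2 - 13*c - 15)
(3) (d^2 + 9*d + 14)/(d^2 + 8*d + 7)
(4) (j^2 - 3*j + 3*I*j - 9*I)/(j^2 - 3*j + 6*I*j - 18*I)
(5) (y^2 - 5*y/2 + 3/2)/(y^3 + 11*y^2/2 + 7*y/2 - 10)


(1) = (h - sqrt(2))/(h^2 + h*(-5 + sqrt(2)) - 5*sqrt(2))
(2) = (c - 3)/(c^2 + 6*c + 5)
(3) = (d + 2)/(d + 1)
(4) = (j + 3*I)/(j + 6*I)
(5) = (2*y - 3)/(2*y^2 + 13*y + 20)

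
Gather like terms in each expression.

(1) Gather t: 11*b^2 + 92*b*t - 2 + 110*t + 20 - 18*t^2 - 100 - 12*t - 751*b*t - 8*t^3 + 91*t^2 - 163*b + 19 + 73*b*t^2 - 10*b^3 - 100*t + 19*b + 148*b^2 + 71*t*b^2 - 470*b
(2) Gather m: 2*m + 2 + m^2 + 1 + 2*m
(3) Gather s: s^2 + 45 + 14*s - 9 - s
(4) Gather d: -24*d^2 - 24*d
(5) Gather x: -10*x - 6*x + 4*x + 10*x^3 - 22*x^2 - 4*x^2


(1) = -10*b^3 + 159*b^2 - 614*b - 8*t^3 + t^2*(73*b + 73) + t*(71*b^2 - 659*b - 2) - 63
(2) = m^2 + 4*m + 3
(3) = s^2 + 13*s + 36
(4) = -24*d^2 - 24*d
(5) = 10*x^3 - 26*x^2 - 12*x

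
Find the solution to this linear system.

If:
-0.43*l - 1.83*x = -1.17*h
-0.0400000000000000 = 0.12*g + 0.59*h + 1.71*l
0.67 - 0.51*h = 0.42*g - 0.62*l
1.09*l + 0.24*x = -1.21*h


Then:
g = 1.24
h = 0.11
l = -0.15
x = 0.11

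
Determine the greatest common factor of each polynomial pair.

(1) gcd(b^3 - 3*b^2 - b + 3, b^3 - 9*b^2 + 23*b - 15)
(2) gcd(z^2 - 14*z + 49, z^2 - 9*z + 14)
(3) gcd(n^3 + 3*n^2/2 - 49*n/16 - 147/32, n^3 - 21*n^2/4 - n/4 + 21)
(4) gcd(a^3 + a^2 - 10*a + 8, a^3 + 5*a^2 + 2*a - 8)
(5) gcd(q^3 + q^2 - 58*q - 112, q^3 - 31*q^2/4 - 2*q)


(1) = gcd((b - 3)*(b - 1)*(b + 1), (b - 5)*(b - 3)*(b - 1)) = b^2 - 4*b + 3
(2) = z - 7
(3) = n + 7/4
(4) = gcd((a - 2)*(a - 1)*(a + 4), (a - 1)*(a + 2)*(a + 4)) = a^2 + 3*a - 4
(5) = q - 8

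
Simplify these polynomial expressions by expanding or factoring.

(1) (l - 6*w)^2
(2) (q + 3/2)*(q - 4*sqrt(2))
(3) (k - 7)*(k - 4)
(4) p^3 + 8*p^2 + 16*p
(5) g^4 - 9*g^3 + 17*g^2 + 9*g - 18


(1) = l^2 - 12*l*w + 36*w^2
(2) = q^2 - 4*sqrt(2)*q + 3*q/2 - 6*sqrt(2)
(3) = k^2 - 11*k + 28
(4) = p*(p + 4)^2
(5) = (g - 6)*(g - 3)*(g - 1)*(g + 1)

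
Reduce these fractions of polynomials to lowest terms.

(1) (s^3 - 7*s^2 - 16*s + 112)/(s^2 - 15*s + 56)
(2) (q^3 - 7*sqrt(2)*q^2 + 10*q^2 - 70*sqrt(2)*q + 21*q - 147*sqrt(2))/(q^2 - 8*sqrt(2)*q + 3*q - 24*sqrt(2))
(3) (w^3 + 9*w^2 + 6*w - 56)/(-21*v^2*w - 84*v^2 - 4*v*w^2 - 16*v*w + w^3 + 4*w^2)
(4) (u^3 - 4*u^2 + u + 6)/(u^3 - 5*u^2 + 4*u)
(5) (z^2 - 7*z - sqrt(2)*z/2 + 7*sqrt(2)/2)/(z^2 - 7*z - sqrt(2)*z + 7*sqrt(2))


(1) = (s^2 - 16)/(s - 8)
(2) = (q^2 + q*(7 - 7*sqrt(2)) - 49*sqrt(2))/(q - 8*sqrt(2))
(3) = (-w^2 - 5*w + 14)/(21*v^2 + 4*v*w - w^2)
(4) = (u^3 - 4*u^2 + u + 6)/(u^3 - 5*u^2 + 4*u)
(5) = (2*z - sqrt(2))/(2*z - 2*sqrt(2))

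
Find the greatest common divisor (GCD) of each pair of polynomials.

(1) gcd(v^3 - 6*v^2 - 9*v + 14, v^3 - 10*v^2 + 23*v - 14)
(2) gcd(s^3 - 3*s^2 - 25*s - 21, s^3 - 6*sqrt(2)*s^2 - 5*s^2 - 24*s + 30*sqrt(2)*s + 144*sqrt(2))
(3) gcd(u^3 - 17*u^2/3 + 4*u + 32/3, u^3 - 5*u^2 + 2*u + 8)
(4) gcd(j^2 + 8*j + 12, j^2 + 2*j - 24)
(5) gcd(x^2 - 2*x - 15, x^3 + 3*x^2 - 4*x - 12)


(1) = v^2 - 8*v + 7
(2) = s + 3
(3) = u^2 - 3*u - 4
(4) = gcd((j + 2)*(j + 6), (j - 4)*(j + 6)) = j + 6
(5) = gcd((x - 5)*(x + 3), (x - 2)*(x + 2)*(x + 3)) = x + 3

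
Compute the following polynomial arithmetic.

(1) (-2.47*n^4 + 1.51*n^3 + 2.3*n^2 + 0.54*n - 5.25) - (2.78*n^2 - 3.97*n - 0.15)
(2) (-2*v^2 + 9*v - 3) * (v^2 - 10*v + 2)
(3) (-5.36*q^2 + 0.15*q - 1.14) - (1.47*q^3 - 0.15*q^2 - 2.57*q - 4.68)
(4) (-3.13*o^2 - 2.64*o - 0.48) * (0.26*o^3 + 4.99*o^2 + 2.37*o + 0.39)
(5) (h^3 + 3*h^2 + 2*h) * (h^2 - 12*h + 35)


(1) = -2.47*n^4 + 1.51*n^3 - 0.48*n^2 + 4.51*n - 5.1
(2) = -2*v^4 + 29*v^3 - 97*v^2 + 48*v - 6
(3) = -1.47*q^3 - 5.21*q^2 + 2.72*q + 3.54
(4) = -0.8138*o^5 - 16.3051*o^4 - 20.7165*o^3 - 9.8727*o^2 - 2.1672*o - 0.1872
(5) = h^5 - 9*h^4 + h^3 + 81*h^2 + 70*h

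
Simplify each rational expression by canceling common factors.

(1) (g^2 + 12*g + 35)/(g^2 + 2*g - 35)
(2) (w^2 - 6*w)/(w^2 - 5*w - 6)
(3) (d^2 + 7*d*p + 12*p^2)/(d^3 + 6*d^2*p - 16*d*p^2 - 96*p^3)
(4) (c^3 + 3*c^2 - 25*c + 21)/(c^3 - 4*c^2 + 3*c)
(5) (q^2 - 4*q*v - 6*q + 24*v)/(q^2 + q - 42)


(1) = (g + 5)/(g - 5)
(2) = w/(w + 1)
(3) = (-d - 3*p)/(-d^2 - 2*d*p + 24*p^2)
(4) = (c + 7)/c
(5) = (q - 4*v)/(q + 7)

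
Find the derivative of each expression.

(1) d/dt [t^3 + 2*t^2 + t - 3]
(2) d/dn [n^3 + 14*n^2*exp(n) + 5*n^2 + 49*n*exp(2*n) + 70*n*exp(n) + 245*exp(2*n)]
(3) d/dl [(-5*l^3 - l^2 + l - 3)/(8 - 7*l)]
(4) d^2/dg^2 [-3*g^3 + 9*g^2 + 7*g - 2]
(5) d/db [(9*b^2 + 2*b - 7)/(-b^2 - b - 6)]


(1) = 3*t^2 + 4*t + 1
(2) = 14*n^2*exp(n) + 3*n^2 + 98*n*exp(2*n) + 98*n*exp(n) + 10*n + 539*exp(2*n) + 70*exp(n)
(3) = (70*l^3 - 113*l^2 - 16*l - 13)/(49*l^2 - 112*l + 64)
(4) = 18 - 18*g
(5) = (-7*b^2 - 122*b - 19)/(b^4 + 2*b^3 + 13*b^2 + 12*b + 36)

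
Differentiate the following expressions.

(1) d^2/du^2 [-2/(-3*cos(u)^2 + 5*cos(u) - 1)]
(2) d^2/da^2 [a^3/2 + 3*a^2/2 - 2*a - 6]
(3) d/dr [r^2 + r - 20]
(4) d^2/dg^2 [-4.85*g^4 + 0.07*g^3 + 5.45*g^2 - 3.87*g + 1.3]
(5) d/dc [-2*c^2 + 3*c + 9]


(1) = 2*(36*sin(u)^4 - 31*sin(u)^2 + 245*cos(u)/4 - 45*cos(3*u)/4 - 49)/(3*sin(u)^2 + 5*cos(u) - 4)^3
(2) = 3*a + 3
(3) = 2*r + 1
(4) = -58.2*g^2 + 0.42*g + 10.9
(5) = 3 - 4*c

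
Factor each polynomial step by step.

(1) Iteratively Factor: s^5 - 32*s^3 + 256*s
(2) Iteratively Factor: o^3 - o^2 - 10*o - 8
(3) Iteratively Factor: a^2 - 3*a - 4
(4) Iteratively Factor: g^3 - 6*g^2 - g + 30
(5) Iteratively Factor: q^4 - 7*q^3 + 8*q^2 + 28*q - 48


(1) = (s)*(s^4 - 32*s^2 + 256) = s*(s + 4)*(s^3 - 4*s^2 - 16*s + 64) = s*(s + 4)^2*(s^2 - 8*s + 16) = s*(s - 4)*(s + 4)^2*(s - 4)
(2) = (o - 4)*(o^2 + 3*o + 2) = (o - 4)*(o + 2)*(o + 1)
(3) = (a + 1)*(a - 4)
(4) = (g + 2)*(g^2 - 8*g + 15) = (g - 3)*(g + 2)*(g - 5)
(5) = (q - 4)*(q^3 - 3*q^2 - 4*q + 12) = (q - 4)*(q - 2)*(q^2 - q - 6) = (q - 4)*(q - 2)*(q + 2)*(q - 3)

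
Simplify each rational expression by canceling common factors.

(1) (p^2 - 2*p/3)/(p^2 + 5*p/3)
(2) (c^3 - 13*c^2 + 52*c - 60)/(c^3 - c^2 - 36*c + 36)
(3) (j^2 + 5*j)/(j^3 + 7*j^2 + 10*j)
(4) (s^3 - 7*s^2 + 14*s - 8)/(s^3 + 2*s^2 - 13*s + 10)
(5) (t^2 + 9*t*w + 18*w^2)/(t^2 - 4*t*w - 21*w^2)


(1) = (3*p - 2)/(3*p + 5)
(2) = (c^2 - 7*c + 10)/(c^2 + 5*c - 6)
(3) = 1/(j + 2)
(4) = (s - 4)/(s + 5)
(5) = (t + 6*w)/(t - 7*w)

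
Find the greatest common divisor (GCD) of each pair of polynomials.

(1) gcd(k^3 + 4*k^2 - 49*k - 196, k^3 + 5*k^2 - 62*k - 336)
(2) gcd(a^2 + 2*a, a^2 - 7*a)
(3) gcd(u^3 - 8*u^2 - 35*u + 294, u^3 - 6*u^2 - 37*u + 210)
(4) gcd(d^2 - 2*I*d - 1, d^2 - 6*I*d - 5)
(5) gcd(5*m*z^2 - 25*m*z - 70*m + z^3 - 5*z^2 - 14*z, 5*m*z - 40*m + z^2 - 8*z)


(1) = gcd((k - 7)*(k + 4)*(k + 7), (k - 8)*(k + 6)*(k + 7)) = k + 7
(2) = gcd(a*(a + 2), a*(a - 7)) = a
(3) = gcd((u - 7)^2*(u + 6), (u - 7)*(u - 5)*(u + 6)) = u^2 - u - 42
(4) = gcd((d - I)^2, (d - 5*I)*(d - I)) = d - I
(5) = 5*m + z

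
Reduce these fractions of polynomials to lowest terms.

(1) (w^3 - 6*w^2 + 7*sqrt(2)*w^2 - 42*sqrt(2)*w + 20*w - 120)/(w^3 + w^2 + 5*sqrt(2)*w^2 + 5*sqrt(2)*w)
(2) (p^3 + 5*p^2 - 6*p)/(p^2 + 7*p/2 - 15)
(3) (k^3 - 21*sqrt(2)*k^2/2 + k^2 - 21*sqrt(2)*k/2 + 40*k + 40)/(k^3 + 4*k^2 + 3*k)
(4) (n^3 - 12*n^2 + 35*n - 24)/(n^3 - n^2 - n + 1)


(1) = (w^2 + w*(-6 + 2*sqrt(2)) - 12*sqrt(2))/(w^2 + w)
(2) = (2*p^2 - 2*p)/(2*p - 5)
(3) = (2*k^2 - 21*sqrt(2)*k + 80)/(2*k^2 + 6*k)
(4) = (n^2 - 11*n + 24)/(n^2 - 1)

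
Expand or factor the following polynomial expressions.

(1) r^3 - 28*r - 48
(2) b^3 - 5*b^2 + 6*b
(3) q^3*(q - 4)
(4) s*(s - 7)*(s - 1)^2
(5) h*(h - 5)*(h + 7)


(1) = (r - 6)*(r + 2)*(r + 4)
(2) = b*(b - 3)*(b - 2)
(3) = q^4 - 4*q^3
(4) = s^4 - 9*s^3 + 15*s^2 - 7*s
(5) = h^3 + 2*h^2 - 35*h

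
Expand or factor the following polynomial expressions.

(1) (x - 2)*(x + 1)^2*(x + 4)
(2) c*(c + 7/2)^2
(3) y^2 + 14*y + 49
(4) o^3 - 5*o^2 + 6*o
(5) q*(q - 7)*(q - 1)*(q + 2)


(1) = x^4 + 4*x^3 - 3*x^2 - 14*x - 8
(2) = c^3 + 7*c^2 + 49*c/4
(3) = (y + 7)^2
(4) = o*(o - 3)*(o - 2)
(5) = q^4 - 6*q^3 - 9*q^2 + 14*q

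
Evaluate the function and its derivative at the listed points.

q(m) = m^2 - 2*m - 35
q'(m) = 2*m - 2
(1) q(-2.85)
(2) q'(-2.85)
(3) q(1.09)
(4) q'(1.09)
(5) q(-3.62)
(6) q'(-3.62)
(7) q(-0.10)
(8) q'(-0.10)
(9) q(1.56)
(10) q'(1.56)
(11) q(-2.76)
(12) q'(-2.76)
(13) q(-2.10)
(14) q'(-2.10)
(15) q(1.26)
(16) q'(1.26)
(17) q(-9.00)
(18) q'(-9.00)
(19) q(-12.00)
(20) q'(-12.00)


(1) = -21.18
(2) = -7.70
(3) = -35.99
(4) = 0.18
(5) = -14.66
(6) = -9.24
(7) = -34.79
(8) = -2.20
(9) = -35.69
(10) = 1.12
(11) = -21.86
(12) = -7.52
(13) = -26.39
(14) = -6.20
(15) = -35.93
(16) = 0.52
(17) = 64.00
(18) = -20.00
(19) = 133.00
(20) = -26.00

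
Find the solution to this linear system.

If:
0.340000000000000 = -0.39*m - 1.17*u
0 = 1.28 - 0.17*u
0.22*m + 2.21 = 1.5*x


Then:
m = -23.46
u = 7.53
x = -1.97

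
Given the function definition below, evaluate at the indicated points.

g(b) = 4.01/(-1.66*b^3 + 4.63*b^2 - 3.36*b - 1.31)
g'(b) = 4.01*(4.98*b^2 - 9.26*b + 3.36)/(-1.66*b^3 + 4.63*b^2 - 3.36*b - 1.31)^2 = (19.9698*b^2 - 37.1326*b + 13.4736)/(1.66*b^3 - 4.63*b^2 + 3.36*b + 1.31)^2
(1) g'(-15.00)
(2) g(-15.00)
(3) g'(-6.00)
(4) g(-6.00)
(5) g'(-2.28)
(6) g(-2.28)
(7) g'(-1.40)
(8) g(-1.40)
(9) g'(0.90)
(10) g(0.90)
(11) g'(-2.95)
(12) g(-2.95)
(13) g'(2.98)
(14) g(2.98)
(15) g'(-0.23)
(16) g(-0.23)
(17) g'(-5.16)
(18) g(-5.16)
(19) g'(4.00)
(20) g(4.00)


(1) = 0.00
(2) = 0.00
(3) = 0.00
(4) = 0.01
(5) = 0.08
(6) = 0.08
(7) = 0.36
(8) = 0.24
(9) = -1.17
(10) = -2.24
(11) = 0.04
(12) = 0.04
(13) = 0.40
(14) = -0.28
(15) = 311.66
(16) = -14.74
(17) = 0.01
(18) = 0.01
(19) = 0.08
(20) = -0.09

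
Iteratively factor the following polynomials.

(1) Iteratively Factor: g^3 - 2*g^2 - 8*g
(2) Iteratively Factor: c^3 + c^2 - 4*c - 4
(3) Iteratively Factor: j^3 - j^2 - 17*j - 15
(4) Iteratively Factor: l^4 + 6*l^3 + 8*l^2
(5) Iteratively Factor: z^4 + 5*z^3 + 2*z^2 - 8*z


(1) = (g + 2)*(g^2 - 4*g) = (g - 4)*(g + 2)*(g)
(2) = (c + 2)*(c^2 - c - 2) = (c + 1)*(c + 2)*(c - 2)
(3) = (j + 1)*(j^2 - 2*j - 15) = (j - 5)*(j + 1)*(j + 3)
(4) = (l)*(l^3 + 6*l^2 + 8*l) = l*(l + 4)*(l^2 + 2*l) = l^2*(l + 4)*(l + 2)
(5) = (z + 4)*(z^3 + z^2 - 2*z) = (z - 1)*(z + 4)*(z^2 + 2*z) = z*(z - 1)*(z + 4)*(z + 2)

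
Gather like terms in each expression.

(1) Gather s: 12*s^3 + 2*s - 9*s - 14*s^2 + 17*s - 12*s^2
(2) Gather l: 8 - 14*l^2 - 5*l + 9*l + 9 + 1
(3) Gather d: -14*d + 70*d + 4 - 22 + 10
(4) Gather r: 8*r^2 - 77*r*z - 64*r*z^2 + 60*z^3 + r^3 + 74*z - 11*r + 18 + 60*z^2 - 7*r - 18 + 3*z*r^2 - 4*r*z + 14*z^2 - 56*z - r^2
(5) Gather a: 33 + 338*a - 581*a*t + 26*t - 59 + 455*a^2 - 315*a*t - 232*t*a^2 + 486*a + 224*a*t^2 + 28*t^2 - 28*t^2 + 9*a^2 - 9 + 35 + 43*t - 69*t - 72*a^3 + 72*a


(1) = 12*s^3 - 26*s^2 + 10*s
(2) = -14*l^2 + 4*l + 18
(3) = 56*d - 8
(4) = r^3 + r^2*(3*z + 7) + r*(-64*z^2 - 81*z - 18) + 60*z^3 + 74*z^2 + 18*z
(5) = -72*a^3 + a^2*(464 - 232*t) + a*(224*t^2 - 896*t + 896)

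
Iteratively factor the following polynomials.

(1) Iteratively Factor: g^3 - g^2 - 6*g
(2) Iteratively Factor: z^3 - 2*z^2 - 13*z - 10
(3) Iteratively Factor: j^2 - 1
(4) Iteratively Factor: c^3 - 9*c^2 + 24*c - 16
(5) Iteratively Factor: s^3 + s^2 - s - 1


(1) = (g)*(g^2 - g - 6) = g*(g + 2)*(g - 3)
(2) = (z - 5)*(z^2 + 3*z + 2) = (z - 5)*(z + 1)*(z + 2)
(3) = (j + 1)*(j - 1)
(4) = (c - 1)*(c^2 - 8*c + 16) = (c - 4)*(c - 1)*(c - 4)
(5) = (s + 1)*(s^2 - 1) = (s - 1)*(s + 1)*(s + 1)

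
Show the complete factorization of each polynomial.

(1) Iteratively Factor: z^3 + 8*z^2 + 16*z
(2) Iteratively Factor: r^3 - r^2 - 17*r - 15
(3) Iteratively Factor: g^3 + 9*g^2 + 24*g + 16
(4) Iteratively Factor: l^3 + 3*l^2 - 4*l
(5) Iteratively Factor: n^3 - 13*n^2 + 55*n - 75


(1) = (z)*(z^2 + 8*z + 16) = z*(z + 4)*(z + 4)
(2) = (r + 3)*(r^2 - 4*r - 5) = (r - 5)*(r + 3)*(r + 1)
(3) = (g + 4)*(g^2 + 5*g + 4) = (g + 4)^2*(g + 1)
(4) = (l + 4)*(l^2 - l) = (l - 1)*(l + 4)*(l)
(5) = (n - 5)*(n^2 - 8*n + 15) = (n - 5)^2*(n - 3)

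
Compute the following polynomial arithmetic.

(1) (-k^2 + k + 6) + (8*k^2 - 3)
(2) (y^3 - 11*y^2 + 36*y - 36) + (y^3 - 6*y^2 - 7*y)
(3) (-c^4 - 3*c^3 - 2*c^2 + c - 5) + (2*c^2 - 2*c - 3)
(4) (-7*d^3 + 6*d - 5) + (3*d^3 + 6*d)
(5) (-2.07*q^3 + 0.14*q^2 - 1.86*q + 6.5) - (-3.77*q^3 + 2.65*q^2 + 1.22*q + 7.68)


(1) = 7*k^2 + k + 3
(2) = 2*y^3 - 17*y^2 + 29*y - 36
(3) = -c^4 - 3*c^3 - c - 8
(4) = -4*d^3 + 12*d - 5
(5) = 1.7*q^3 - 2.51*q^2 - 3.08*q - 1.18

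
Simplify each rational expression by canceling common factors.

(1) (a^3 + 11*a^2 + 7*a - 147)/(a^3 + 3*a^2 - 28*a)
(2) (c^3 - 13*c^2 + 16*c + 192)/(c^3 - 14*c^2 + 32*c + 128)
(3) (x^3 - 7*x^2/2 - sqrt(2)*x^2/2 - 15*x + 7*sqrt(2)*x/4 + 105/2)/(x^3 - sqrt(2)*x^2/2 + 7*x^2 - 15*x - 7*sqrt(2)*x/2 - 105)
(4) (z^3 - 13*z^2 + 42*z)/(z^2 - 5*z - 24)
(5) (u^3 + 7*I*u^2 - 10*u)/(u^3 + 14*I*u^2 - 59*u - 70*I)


(1) = (a^2 + 4*a - 21)/(a^2 - 4*a)
(2) = (c + 3)/(c + 2)
(3) = (8*x - 28)/(8*x + 56)
(4) = (z^3 - 13*z^2 + 42*z)/(z^2 - 5*z - 24)
(5) = u/(u + 7*I)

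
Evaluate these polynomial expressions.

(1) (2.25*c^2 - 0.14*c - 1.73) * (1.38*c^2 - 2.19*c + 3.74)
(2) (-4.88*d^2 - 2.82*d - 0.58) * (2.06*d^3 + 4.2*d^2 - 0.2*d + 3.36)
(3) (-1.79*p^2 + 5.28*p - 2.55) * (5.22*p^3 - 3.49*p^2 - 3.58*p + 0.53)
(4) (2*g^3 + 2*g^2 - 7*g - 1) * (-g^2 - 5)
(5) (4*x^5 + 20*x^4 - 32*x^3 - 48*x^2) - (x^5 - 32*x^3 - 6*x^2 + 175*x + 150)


(1) = 3.105*c^4 - 5.1207*c^3 + 6.3342*c^2 + 3.2651*c - 6.4702
(2) = -10.0528*d^5 - 26.3052*d^4 - 12.0628*d^3 - 18.2688*d^2 - 9.3592*d - 1.9488
(3) = -9.3438*p^5 + 33.8087*p^4 - 25.33*p^3 - 10.9516*p^2 + 11.9274*p - 1.3515
(4) = -2*g^5 - 2*g^4 - 3*g^3 - 9*g^2 + 35*g + 5
(5) = 3*x^5 + 20*x^4 - 42*x^2 - 175*x - 150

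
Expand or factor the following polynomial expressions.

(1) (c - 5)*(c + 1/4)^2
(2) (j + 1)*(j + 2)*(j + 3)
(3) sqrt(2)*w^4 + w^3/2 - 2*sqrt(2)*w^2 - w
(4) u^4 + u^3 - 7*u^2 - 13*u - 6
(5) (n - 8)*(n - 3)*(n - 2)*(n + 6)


(1) = c^3 - 9*c^2/2 - 39*c/16 - 5/16
(2) = j^3 + 6*j^2 + 11*j + 6
(3) = w*(w - sqrt(2))*(w + sqrt(2))*(sqrt(2)*w + 1/2)
(4) = (u - 3)*(u + 1)^2*(u + 2)
(5) = n^4 - 7*n^3 - 32*n^2 + 228*n - 288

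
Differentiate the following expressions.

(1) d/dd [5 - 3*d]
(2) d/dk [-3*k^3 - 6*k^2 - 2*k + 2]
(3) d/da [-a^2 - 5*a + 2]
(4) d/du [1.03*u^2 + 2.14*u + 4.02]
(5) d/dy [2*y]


(1) = -3
(2) = -9*k^2 - 12*k - 2
(3) = -2*a - 5
(4) = 2.06*u + 2.14
(5) = 2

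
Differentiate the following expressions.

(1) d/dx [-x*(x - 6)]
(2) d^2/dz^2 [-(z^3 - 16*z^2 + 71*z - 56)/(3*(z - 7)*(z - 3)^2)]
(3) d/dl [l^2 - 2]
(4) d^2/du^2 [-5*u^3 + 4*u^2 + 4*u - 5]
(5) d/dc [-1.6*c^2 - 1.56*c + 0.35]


(1) = 6 - 2*x
(2) = 2*(z + 7)/(z^4 - 12*z^3 + 54*z^2 - 108*z + 81)
(3) = 2*l
(4) = 8 - 30*u
(5) = -3.2*c - 1.56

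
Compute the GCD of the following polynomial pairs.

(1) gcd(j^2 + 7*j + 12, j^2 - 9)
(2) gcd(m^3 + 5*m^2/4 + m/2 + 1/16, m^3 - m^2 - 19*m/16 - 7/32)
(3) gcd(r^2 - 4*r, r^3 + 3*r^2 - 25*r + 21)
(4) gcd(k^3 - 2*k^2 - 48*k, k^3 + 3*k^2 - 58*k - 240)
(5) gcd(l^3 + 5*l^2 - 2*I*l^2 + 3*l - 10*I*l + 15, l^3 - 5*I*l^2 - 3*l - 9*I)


(1) = j + 3
(2) = gcd((m + 1/4)*(m + 1/2)^2, (m - 7/4)*(m + 1/4)*(m + 1/2)) = m^2 + 3*m/4 + 1/8
(3) = 1
(4) = k^2 - 2*k - 48
(5) = gcd((l + 5)*(l - 3*I)*(l + I), (l - 3*I)^2*(l + I)) = l^2 - 2*I*l + 3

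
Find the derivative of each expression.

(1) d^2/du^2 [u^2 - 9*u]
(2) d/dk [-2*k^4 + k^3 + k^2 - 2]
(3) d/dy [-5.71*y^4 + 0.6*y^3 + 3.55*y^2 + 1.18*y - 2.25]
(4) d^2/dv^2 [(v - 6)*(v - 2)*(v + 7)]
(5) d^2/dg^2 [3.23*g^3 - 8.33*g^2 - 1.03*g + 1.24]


(1) = 2
(2) = k*(-8*k^2 + 3*k + 2)
(3) = -22.84*y^3 + 1.8*y^2 + 7.1*y + 1.18
(4) = 6*v - 2
(5) = 19.38*g - 16.66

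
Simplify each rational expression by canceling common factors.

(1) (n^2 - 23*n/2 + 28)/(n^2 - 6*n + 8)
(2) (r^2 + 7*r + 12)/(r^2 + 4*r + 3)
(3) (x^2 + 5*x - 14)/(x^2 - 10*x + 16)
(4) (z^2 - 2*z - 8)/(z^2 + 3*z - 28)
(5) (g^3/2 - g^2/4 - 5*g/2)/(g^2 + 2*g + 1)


(1) = (2*n^2 - 23*n + 56)/(2*n^2 - 12*n + 16)
(2) = (r + 4)/(r + 1)
(3) = (x + 7)/(x - 8)
(4) = (z + 2)/(z + 7)
(5) = (2*g^3 - g^2 - 10*g)/(4*g^2 + 8*g + 4)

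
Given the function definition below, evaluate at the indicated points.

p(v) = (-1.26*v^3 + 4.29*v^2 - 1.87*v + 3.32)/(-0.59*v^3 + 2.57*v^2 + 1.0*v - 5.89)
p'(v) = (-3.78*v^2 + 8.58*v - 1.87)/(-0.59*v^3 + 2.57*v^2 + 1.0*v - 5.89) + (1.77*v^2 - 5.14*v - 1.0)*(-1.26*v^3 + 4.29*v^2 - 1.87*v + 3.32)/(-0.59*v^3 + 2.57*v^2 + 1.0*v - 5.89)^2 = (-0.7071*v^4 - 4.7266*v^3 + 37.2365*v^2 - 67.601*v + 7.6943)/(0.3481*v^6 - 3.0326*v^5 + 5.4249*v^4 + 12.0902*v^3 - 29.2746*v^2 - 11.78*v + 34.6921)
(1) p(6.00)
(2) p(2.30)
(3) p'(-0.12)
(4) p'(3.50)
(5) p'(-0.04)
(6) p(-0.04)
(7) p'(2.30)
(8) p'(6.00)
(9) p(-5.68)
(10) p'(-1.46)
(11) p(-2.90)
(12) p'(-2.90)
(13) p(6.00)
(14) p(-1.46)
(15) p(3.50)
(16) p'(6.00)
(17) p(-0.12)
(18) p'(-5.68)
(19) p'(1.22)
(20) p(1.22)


(1) = 3.61
(2) = 2.26
(3) = 0.46
(4) = -5.66
(5) = 0.30
(6) = -0.57
(7) = -3.52
(8) = -0.82
(9) = 2.14
(10) = 155405.54
(11) = 2.78
(12) = 0.79
(13) = 3.61
(14) = -536.55
(15) = -1.24
(16) = -0.82
(17) = -0.60
(18) = 0.05
(19) = -8.04
(20) = -2.68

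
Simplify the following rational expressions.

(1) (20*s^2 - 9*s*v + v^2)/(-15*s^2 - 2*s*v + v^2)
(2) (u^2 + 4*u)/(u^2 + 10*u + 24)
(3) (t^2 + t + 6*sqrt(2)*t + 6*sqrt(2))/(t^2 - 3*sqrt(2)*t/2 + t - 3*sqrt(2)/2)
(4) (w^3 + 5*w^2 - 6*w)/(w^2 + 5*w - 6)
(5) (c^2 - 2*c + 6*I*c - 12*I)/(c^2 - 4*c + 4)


(1) = (-4*s + v)/(3*s + v)
(2) = u/(u + 6)
(3) = (2*t + 12*sqrt(2))/(2*t - 3*sqrt(2))
(4) = w
(5) = (c + 6*I)/(c - 2)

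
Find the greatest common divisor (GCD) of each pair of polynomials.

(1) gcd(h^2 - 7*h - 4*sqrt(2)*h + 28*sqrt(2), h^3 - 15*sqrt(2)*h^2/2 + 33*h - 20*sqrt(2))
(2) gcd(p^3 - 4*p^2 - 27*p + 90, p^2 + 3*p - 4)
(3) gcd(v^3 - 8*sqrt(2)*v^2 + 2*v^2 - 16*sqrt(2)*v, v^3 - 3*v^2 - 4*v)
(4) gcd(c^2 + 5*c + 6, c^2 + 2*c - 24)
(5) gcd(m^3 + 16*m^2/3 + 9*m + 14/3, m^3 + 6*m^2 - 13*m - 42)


(1) = gcd((h - 7)*(h - 4*sqrt(2)), (h - 4*sqrt(2))*(h - 5*sqrt(2)/2)*(h - sqrt(2))) = h - 4*sqrt(2)
(2) = gcd((p - 6)*(p - 3)*(p + 5), (p - 1)*(p + 4)) = 1
(3) = gcd(v*(v + 2)*(v - 8*sqrt(2)), v*(v - 4)*(v + 1)) = v
(4) = gcd((c + 2)*(c + 3), (c - 4)*(c + 6)) = 1
(5) = gcd((m + 1)*(m + 2)*(m + 7/3), (m - 3)*(m + 2)*(m + 7)) = m + 2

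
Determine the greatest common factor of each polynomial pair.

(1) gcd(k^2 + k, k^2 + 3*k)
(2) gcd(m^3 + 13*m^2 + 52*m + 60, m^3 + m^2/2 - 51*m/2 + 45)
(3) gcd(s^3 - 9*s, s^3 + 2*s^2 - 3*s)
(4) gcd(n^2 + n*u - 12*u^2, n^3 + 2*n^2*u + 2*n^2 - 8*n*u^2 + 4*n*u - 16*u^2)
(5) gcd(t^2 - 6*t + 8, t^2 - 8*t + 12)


(1) = k
(2) = m + 6
(3) = s^2 + 3*s
(4) = n + 4*u
(5) = t - 2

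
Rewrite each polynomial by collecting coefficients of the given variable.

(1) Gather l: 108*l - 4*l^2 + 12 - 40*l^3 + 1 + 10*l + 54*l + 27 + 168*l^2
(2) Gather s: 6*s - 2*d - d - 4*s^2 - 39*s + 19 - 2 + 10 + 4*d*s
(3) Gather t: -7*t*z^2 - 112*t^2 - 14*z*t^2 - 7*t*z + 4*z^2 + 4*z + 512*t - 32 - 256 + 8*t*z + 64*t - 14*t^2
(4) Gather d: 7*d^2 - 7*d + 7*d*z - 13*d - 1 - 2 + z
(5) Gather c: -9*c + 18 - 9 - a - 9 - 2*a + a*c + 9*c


(1) = -40*l^3 + 164*l^2 + 172*l + 40
(2) = -3*d - 4*s^2 + s*(4*d - 33) + 27
(3) = t^2*(-14*z - 126) + t*(-7*z^2 + z + 576) + 4*z^2 + 4*z - 288
(4) = 7*d^2 + d*(7*z - 20) + z - 3
(5) = a*c - 3*a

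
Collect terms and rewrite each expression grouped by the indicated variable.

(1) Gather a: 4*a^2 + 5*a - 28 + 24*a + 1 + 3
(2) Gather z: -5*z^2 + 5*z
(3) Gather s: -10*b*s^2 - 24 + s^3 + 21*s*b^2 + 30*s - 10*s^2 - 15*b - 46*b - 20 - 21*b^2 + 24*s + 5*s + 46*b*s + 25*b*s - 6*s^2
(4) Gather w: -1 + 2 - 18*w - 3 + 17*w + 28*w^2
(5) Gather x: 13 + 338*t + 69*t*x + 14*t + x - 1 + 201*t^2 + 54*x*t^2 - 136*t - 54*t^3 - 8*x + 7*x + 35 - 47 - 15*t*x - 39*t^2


(1) = 4*a^2 + 29*a - 24
(2) = -5*z^2 + 5*z
(3) = -21*b^2 - 61*b + s^3 + s^2*(-10*b - 16) + s*(21*b^2 + 71*b + 59) - 44
(4) = 28*w^2 - w - 2
(5) = -54*t^3 + 162*t^2 + 216*t + x*(54*t^2 + 54*t)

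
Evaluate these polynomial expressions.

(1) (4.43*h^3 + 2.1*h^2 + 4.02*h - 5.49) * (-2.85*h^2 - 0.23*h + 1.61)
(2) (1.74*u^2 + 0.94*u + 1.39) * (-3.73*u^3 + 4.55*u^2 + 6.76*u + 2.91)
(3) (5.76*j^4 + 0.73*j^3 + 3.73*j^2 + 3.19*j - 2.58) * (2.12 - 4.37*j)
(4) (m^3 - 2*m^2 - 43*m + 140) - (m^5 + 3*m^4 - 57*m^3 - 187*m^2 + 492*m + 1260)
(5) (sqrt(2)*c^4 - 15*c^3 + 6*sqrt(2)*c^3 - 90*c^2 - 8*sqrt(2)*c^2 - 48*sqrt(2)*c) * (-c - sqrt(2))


(1) = -12.6255*h^5 - 7.0039*h^4 - 4.8077*h^3 + 18.1029*h^2 + 7.7349*h - 8.8389
(2) = -6.4902*u^5 + 4.4108*u^4 + 10.8547*u^3 + 17.7423*u^2 + 12.1318*u + 4.0449
(3) = -25.1712*j^5 + 9.0211*j^4 - 14.7525*j^3 - 6.0327*j^2 + 18.0374*j - 5.4696
(4) = -m^5 - 3*m^4 + 58*m^3 + 185*m^2 - 535*m - 1120
(5) = -sqrt(2)*c^5 - 6*sqrt(2)*c^4 + 13*c^4 + 23*sqrt(2)*c^3 + 78*c^3 + 16*c^2 + 138*sqrt(2)*c^2 + 96*c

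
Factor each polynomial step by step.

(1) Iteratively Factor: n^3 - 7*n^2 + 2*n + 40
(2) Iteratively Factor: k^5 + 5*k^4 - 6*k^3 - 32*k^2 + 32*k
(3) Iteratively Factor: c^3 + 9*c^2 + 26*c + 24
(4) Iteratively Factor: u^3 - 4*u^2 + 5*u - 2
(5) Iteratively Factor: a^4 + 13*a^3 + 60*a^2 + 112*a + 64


(1) = (n + 2)*(n^2 - 9*n + 20) = (n - 5)*(n + 2)*(n - 4)
(2) = (k - 1)*(k^4 + 6*k^3 - 32*k) = (k - 2)*(k - 1)*(k^3 + 8*k^2 + 16*k) = (k - 2)*(k - 1)*(k + 4)*(k^2 + 4*k) = (k - 2)*(k - 1)*(k + 4)^2*(k)
(3) = (c + 3)*(c^2 + 6*c + 8) = (c + 3)*(c + 4)*(c + 2)
(4) = (u - 1)*(u^2 - 3*u + 2) = (u - 1)^2*(u - 2)
(5) = (a + 4)*(a^3 + 9*a^2 + 24*a + 16) = (a + 4)^2*(a^2 + 5*a + 4) = (a + 1)*(a + 4)^2*(a + 4)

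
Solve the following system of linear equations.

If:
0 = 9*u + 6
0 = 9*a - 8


Then:
a = 8/9
u = -2/3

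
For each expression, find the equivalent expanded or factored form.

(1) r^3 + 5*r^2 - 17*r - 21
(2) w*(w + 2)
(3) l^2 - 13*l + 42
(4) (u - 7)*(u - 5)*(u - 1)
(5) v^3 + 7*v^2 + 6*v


(1) = (r - 3)*(r + 1)*(r + 7)
(2) = w^2 + 2*w
(3) = (l - 7)*(l - 6)
(4) = u^3 - 13*u^2 + 47*u - 35
(5) = v*(v + 1)*(v + 6)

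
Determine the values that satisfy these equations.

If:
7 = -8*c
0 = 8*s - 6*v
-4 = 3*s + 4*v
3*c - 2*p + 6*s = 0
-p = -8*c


Then:
No Solution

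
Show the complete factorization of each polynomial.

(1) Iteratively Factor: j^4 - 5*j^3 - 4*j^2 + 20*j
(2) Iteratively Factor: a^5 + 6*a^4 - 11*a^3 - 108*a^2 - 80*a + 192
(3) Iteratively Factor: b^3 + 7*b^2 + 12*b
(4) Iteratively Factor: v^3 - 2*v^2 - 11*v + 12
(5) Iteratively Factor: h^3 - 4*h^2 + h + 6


(1) = (j)*(j^3 - 5*j^2 - 4*j + 20) = j*(j + 2)*(j^2 - 7*j + 10) = j*(j - 2)*(j + 2)*(j - 5)
(2) = (a - 1)*(a^4 + 7*a^3 - 4*a^2 - 112*a - 192) = (a - 4)*(a - 1)*(a^3 + 11*a^2 + 40*a + 48) = (a - 4)*(a - 1)*(a + 4)*(a^2 + 7*a + 12) = (a - 4)*(a - 1)*(a + 4)^2*(a + 3)
(3) = (b)*(b^2 + 7*b + 12) = b*(b + 4)*(b + 3)
(4) = (v - 4)*(v^2 + 2*v - 3) = (v - 4)*(v - 1)*(v + 3)
(5) = (h - 2)*(h^2 - 2*h - 3) = (h - 2)*(h + 1)*(h - 3)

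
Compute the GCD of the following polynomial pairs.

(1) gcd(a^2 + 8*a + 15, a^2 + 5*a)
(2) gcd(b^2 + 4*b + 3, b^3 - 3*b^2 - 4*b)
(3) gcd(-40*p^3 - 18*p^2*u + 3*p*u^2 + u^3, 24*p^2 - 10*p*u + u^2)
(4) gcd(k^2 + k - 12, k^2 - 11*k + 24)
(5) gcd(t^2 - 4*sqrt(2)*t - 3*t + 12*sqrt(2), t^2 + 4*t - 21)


(1) = gcd((a + 3)*(a + 5), a*(a + 5)) = a + 5
(2) = b + 1
(3) = gcd((-4*p + u)*(2*p + u)*(5*p + u), (-6*p + u)*(-4*p + u)) = 4*p - u
(4) = gcd((k - 3)*(k + 4), (k - 8)*(k - 3)) = k - 3
(5) = gcd((t - 3)*(t - 4*sqrt(2)), (t - 3)*(t + 7)) = t - 3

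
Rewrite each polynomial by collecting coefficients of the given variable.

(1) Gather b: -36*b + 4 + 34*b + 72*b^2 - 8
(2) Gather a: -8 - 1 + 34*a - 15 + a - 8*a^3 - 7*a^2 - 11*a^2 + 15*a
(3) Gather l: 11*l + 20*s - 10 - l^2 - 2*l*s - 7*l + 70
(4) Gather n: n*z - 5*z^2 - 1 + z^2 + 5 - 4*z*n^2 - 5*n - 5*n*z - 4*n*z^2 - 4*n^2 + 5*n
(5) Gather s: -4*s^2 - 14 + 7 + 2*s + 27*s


(1) = 72*b^2 - 2*b - 4
(2) = -8*a^3 - 18*a^2 + 50*a - 24
(3) = -l^2 + l*(4 - 2*s) + 20*s + 60
(4) = n^2*(-4*z - 4) + n*(-4*z^2 - 4*z) - 4*z^2 + 4
(5) = -4*s^2 + 29*s - 7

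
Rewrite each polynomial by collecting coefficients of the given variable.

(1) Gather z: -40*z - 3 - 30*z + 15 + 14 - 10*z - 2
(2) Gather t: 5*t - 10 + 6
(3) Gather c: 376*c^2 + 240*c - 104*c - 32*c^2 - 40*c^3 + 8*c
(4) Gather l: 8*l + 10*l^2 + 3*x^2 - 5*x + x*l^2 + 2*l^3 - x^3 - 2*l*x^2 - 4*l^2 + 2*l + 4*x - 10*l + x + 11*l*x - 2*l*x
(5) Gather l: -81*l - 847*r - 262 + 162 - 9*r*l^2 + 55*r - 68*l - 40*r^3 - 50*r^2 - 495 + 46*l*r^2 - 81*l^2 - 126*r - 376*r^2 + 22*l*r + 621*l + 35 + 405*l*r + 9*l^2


(1) = 24 - 80*z
(2) = 5*t - 4
(3) = -40*c^3 + 344*c^2 + 144*c
(4) = 2*l^3 + l^2*(x + 6) + l*(-2*x^2 + 9*x) - x^3 + 3*x^2
(5) = l^2*(-9*r - 72) + l*(46*r^2 + 427*r + 472) - 40*r^3 - 426*r^2 - 918*r - 560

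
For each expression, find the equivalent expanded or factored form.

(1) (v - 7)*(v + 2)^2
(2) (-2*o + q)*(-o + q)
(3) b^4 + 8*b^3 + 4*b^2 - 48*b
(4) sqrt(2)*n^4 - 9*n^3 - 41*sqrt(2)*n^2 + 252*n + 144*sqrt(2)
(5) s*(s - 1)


(1) = v^3 - 3*v^2 - 24*v - 28
(2) = 2*o^2 - 3*o*q + q^2
(3) = b*(b - 2)*(b + 4)*(b + 6)
(4) = (n - 6*sqrt(2))*(n - 3*sqrt(2))*(n + 4*sqrt(2))*(sqrt(2)*n + 1)
(5) = s^2 - s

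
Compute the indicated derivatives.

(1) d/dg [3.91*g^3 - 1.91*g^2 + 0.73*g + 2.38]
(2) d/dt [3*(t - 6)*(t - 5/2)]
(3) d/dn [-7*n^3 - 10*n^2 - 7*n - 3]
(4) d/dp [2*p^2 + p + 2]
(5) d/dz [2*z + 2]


(1) = 11.73*g^2 - 3.82*g + 0.73
(2) = 6*t - 51/2
(3) = -21*n^2 - 20*n - 7
(4) = 4*p + 1
(5) = 2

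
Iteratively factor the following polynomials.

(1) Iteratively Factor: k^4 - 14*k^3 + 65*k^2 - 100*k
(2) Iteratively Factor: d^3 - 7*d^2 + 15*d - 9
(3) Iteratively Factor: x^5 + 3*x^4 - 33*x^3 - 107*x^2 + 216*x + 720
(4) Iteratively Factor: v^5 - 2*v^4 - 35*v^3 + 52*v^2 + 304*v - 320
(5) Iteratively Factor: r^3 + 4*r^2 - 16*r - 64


(1) = (k - 5)*(k^3 - 9*k^2 + 20*k) = (k - 5)*(k - 4)*(k^2 - 5*k) = (k - 5)^2*(k - 4)*(k)
(2) = (d - 3)*(d^2 - 4*d + 3) = (d - 3)^2*(d - 1)
(3) = (x + 3)*(x^4 - 33*x^2 - 8*x + 240) = (x - 3)*(x + 3)*(x^3 + 3*x^2 - 24*x - 80) = (x - 3)*(x + 3)*(x + 4)*(x^2 - x - 20) = (x - 3)*(x + 3)*(x + 4)^2*(x - 5)
(4) = (v + 4)*(v^4 - 6*v^3 - 11*v^2 + 96*v - 80) = (v - 4)*(v + 4)*(v^3 - 2*v^2 - 19*v + 20) = (v - 5)*(v - 4)*(v + 4)*(v^2 + 3*v - 4) = (v - 5)*(v - 4)*(v + 4)^2*(v - 1)
(5) = (r + 4)*(r^2 - 16) = (r + 4)^2*(r - 4)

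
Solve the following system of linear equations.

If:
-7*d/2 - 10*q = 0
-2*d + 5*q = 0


Then:
d = 0
q = 0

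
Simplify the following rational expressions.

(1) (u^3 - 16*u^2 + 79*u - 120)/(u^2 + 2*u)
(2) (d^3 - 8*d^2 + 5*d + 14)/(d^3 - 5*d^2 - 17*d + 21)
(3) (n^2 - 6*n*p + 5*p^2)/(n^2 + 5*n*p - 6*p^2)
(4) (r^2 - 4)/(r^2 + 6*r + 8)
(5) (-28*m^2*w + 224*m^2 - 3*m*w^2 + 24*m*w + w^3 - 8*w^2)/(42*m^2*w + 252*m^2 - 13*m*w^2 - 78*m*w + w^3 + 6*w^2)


(1) = (u^3 - 16*u^2 + 79*u - 120)/(u^2 + 2*u)
(2) = (d^2 - d - 2)/(d^2 + 2*d - 3)
(3) = (n - 5*p)/(n + 6*p)
(4) = (r - 2)/(r + 4)
(5) = (4*m*w - 32*m + w^2 - 8*w)/(-6*m*w - 36*m + w^2 + 6*w)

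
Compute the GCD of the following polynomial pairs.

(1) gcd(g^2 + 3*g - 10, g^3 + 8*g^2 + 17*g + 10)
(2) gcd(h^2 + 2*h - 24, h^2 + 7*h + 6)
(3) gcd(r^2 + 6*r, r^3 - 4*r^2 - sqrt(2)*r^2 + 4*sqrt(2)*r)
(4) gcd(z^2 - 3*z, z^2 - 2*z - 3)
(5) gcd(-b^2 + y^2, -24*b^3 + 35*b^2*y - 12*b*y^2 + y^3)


(1) = g + 5
(2) = gcd((h - 4)*(h + 6), (h + 1)*(h + 6)) = h + 6
(3) = r
(4) = z - 3
(5) = gcd((-b + y)*(b + y), (-8*b + y)*(-3*b + y)*(-b + y)) = -b + y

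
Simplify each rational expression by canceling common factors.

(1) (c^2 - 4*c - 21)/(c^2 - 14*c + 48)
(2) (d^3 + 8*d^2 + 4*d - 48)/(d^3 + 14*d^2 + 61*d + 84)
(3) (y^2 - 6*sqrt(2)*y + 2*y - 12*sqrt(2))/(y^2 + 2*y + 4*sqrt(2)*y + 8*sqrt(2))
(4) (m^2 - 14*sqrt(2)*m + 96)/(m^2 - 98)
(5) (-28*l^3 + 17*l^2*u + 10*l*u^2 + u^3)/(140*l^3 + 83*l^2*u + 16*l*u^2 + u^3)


(1) = (c^2 - 4*c - 21)/(c^2 - 14*c + 48)
(2) = (d^2 + 4*d - 12)/(d^2 + 10*d + 21)
(3) = (y - 6*sqrt(2))/(y + 4*sqrt(2))
(4) = (m^2 - 14*sqrt(2)*m + 96)/(m^2 - 98)
(5) = (-l + u)/(5*l + u)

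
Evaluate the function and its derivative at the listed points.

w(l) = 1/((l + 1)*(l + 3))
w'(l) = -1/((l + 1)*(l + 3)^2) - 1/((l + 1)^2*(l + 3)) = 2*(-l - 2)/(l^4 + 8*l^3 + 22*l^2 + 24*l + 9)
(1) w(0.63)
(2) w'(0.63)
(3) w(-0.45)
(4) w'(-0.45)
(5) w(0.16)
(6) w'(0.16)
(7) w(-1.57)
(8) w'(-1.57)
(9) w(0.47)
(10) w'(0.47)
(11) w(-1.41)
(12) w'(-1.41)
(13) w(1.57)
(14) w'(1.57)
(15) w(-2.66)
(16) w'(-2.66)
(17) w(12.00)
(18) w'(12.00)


(1) = 0.17
(2) = -0.15
(3) = 0.71
(4) = -1.58
(5) = 0.27
(6) = -0.32
(7) = -1.23
(8) = -1.29
(9) = 0.20
(10) = -0.19
(11) = -1.53
(12) = -2.78
(13) = 0.09
(14) = -0.05
(15) = -1.77
(16) = 4.14
(17) = 0.01
(18) = -0.00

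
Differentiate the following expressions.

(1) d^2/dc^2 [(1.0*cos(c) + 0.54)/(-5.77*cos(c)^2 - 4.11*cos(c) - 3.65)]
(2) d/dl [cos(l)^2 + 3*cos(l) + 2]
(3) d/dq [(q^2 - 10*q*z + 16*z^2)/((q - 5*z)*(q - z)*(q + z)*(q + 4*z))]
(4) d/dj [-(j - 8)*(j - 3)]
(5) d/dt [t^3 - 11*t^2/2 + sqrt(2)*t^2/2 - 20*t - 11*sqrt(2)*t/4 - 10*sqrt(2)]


(1) = (0.0576601788*(1 - cos(c)^2)^2 + 0.0398289556*cos(c)^5 - 0.1848684787*cos(c)^3 - 0.0751809403*cos(c)^2 + 0.065497387*cos(c) - 0.0163813171)/(0.6125265393*cos(c)^2 + 0.4363057325*cos(c) + 0.3874734607)^3
(2) = -(2*cos(l) + 3)*sin(l)
(3) = (-2*q^5 + 31*q^4*z - 84*q^3*z^2 - 161*q^2*z^3 + 712*q*z^4 - 216*z^5)/(q^8 - 2*q^7*z - 41*q^6*z^2 + 44*q^5*z^3 + 479*q^4*z^4 - 82*q^3*z^5 - 839*q^2*z^6 + 40*q*z^7 + 400*z^8)
(4) = 11 - 2*j
(5) = 3*t^2 - 11*t + sqrt(2)*t - 20 - 11*sqrt(2)/4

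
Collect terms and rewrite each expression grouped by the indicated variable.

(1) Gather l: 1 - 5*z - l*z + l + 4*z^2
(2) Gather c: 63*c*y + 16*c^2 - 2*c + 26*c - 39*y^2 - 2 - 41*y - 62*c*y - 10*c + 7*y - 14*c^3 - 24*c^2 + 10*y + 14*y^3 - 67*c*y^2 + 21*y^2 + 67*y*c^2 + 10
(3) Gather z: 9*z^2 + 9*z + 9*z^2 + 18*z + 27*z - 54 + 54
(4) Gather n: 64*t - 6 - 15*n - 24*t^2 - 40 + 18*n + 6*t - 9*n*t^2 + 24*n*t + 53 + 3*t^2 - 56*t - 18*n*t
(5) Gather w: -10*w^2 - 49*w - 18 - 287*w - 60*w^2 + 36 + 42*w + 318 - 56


(1) = l*(1 - z) + 4*z^2 - 5*z + 1
(2) = -14*c^3 + c^2*(67*y - 8) + c*(-67*y^2 + y + 14) + 14*y^3 - 18*y^2 - 24*y + 8
(3) = 18*z^2 + 54*z
(4) = n*(-9*t^2 + 6*t + 3) - 21*t^2 + 14*t + 7
(5) = -70*w^2 - 294*w + 280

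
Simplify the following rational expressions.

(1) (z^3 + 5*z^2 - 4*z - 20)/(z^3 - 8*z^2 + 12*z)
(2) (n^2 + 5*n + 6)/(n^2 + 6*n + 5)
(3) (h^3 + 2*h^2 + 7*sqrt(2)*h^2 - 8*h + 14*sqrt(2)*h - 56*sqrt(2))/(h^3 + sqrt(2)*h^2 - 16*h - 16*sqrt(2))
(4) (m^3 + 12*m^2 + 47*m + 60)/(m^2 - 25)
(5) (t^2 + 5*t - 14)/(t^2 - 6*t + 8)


(1) = (z^2 + 7*z + 10)/(z^2 - 6*z)
(2) = (n^2 + 5*n + 6)/(n^2 + 6*n + 5)
(3) = (h^2 + h*(-2 + 7*sqrt(2)) - 14*sqrt(2))/(h^2 + h*(-4 + sqrt(2)) - 4*sqrt(2))
(4) = (m^2 + 7*m + 12)/(m - 5)
(5) = (t + 7)/(t - 4)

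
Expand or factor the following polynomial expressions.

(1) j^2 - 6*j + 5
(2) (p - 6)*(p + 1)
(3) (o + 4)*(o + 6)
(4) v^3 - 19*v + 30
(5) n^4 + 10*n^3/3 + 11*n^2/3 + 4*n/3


(1) = (j - 5)*(j - 1)
(2) = p^2 - 5*p - 6
(3) = o^2 + 10*o + 24
(4) = (v - 3)*(v - 2)*(v + 5)
(5) = n*(n + 1)^2*(n + 4/3)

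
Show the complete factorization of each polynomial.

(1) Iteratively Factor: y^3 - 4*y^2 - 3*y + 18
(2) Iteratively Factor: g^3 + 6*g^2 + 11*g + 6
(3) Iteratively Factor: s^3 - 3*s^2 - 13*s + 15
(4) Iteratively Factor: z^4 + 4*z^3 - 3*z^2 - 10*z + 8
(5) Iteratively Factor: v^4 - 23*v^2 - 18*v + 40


(1) = (y + 2)*(y^2 - 6*y + 9) = (y - 3)*(y + 2)*(y - 3)
(2) = (g + 3)*(g^2 + 3*g + 2) = (g + 1)*(g + 3)*(g + 2)
(3) = (s - 5)*(s^2 + 2*s - 3) = (s - 5)*(s - 1)*(s + 3)
(4) = (z + 2)*(z^3 + 2*z^2 - 7*z + 4) = (z - 1)*(z + 2)*(z^2 + 3*z - 4) = (z - 1)^2*(z + 2)*(z + 4)
(5) = (v + 2)*(v^3 - 2*v^2 - 19*v + 20) = (v - 5)*(v + 2)*(v^2 + 3*v - 4) = (v - 5)*(v + 2)*(v + 4)*(v - 1)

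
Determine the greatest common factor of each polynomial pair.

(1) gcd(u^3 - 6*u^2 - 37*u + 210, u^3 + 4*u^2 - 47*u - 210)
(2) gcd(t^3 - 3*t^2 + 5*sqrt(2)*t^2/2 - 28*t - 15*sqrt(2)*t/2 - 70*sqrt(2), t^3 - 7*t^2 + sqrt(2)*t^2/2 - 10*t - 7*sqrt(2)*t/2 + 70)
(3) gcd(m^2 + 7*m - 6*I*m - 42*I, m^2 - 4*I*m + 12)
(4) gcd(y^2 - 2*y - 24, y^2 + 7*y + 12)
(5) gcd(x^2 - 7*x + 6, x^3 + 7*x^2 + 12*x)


(1) = u^2 - u - 42
(2) = gcd((t - 7)*(t + 4)*(t + 5*sqrt(2)/2), (t - 7)*(t - 2*sqrt(2))*(t + 5*sqrt(2)/2)) = t^2 + t*(-7 + 5*sqrt(2)/2) - 35*sqrt(2)/2
(3) = m - 6*I
(4) = gcd((y - 6)*(y + 4), (y + 3)*(y + 4)) = y + 4
(5) = 1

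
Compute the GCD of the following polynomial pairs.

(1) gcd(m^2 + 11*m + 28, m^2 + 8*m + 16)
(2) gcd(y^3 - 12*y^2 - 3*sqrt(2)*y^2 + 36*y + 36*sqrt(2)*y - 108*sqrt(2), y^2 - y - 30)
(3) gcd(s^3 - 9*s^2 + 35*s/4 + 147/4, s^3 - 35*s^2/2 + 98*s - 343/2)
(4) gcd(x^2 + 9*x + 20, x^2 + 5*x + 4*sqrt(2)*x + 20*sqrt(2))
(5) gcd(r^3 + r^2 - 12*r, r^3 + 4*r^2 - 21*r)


(1) = gcd((m + 4)*(m + 7), (m + 4)^2) = m + 4
(2) = y - 6
(3) = s^2 - 21*s/2 + 49/2
(4) = gcd((x + 4)*(x + 5), (x + 5)*(x + 4*sqrt(2))) = x + 5
(5) = gcd(r*(r - 3)*(r + 4), r*(r - 3)*(r + 7)) = r^2 - 3*r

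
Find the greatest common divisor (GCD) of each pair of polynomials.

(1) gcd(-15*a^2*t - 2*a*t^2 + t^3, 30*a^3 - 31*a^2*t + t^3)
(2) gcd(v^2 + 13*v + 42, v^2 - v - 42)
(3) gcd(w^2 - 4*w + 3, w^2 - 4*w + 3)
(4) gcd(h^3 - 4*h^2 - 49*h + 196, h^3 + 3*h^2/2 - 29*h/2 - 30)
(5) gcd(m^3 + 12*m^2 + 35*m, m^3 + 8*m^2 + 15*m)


(1) = -5*a + t
(2) = gcd((v + 6)*(v + 7), (v - 7)*(v + 6)) = v + 6
(3) = gcd((w - 3)*(w - 1), (w - 3)*(w - 1)) = w^2 - 4*w + 3
(4) = gcd((h - 7)*(h - 4)*(h + 7), (h - 4)*(h + 5/2)*(h + 3)) = h - 4
(5) = gcd(m*(m + 5)*(m + 7), m*(m + 3)*(m + 5)) = m^2 + 5*m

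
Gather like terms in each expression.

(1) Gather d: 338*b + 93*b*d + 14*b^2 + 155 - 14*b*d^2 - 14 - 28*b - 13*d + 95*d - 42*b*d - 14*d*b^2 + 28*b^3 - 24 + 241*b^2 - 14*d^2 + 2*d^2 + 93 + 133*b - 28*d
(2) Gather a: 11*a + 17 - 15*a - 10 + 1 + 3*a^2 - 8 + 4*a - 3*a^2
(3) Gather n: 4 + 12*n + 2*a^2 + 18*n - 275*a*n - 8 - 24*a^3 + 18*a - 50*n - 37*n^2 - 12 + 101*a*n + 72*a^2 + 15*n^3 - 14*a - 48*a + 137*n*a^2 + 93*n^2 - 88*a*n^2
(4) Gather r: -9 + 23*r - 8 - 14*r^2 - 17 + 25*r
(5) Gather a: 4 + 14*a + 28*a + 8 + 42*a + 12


(1) = 28*b^3 + 255*b^2 + 443*b + d^2*(-14*b - 12) + d*(-14*b^2 + 51*b + 54) + 210
(2) = 0
(3) = -24*a^3 + 74*a^2 - 44*a + 15*n^3 + n^2*(56 - 88*a) + n*(137*a^2 - 174*a - 20) - 16
(4) = -14*r^2 + 48*r - 34
(5) = 84*a + 24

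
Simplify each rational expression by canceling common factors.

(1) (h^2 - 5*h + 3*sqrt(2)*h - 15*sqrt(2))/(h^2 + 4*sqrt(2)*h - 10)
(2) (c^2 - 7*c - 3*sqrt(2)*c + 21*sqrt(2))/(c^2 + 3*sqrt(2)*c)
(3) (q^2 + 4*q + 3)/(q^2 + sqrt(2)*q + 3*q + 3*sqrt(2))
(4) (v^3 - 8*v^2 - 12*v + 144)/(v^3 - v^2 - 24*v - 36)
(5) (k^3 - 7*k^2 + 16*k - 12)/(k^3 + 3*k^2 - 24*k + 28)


(1) = (h^2 + h*(-5 + 3*sqrt(2)) - 15*sqrt(2))/(h^2 + 4*sqrt(2)*h - 10)
(2) = (c^2 + c*(-7 - 3*sqrt(2)) + 21*sqrt(2))/(c^2 + 3*sqrt(2)*c)
(3) = (q + 1)/(q + sqrt(2))
(4) = (v^2 - 2*v - 24)/(v^2 + 5*v + 6)
(5) = (k - 3)/(k + 7)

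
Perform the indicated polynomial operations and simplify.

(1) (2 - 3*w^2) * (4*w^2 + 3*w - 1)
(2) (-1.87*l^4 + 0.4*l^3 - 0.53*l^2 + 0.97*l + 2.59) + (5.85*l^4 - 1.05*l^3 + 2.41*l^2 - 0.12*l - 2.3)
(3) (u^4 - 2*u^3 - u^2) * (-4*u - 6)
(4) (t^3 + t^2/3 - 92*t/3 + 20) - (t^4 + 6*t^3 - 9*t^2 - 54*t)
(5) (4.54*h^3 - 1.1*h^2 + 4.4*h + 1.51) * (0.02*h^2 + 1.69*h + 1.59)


(1) = -12*w^4 - 9*w^3 + 11*w^2 + 6*w - 2
(2) = 3.98*l^4 - 0.65*l^3 + 1.88*l^2 + 0.85*l + 0.29
(3) = -4*u^5 + 2*u^4 + 16*u^3 + 6*u^2
(4) = -t^4 - 5*t^3 + 28*t^2/3 + 70*t/3 + 20
(5) = 0.0908*h^5 + 7.6506*h^4 + 5.4476*h^3 + 5.7172*h^2 + 9.5479*h + 2.4009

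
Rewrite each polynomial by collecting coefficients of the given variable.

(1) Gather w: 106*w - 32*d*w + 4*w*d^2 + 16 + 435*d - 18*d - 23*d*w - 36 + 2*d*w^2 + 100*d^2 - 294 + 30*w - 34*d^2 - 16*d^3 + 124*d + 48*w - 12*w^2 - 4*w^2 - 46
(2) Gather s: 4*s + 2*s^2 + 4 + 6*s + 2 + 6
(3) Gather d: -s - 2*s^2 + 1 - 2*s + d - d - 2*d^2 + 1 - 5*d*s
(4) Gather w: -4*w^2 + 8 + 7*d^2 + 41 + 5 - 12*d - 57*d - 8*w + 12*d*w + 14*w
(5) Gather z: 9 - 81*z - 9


(1) = -16*d^3 + 66*d^2 + 541*d + w^2*(2*d - 16) + w*(4*d^2 - 55*d + 184) - 360
(2) = 2*s^2 + 10*s + 12
(3) = -2*d^2 - 5*d*s - 2*s^2 - 3*s + 2
(4) = 7*d^2 - 69*d - 4*w^2 + w*(12*d + 6) + 54
(5) = -81*z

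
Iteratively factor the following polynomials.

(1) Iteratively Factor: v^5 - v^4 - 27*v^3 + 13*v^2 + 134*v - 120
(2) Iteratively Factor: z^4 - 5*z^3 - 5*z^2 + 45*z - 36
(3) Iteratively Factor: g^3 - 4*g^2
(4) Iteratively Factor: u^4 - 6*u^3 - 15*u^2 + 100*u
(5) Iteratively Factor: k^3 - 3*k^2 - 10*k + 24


(1) = (v - 1)*(v^4 - 27*v^2 - 14*v + 120) = (v - 1)*(v + 3)*(v^3 - 3*v^2 - 18*v + 40) = (v - 2)*(v - 1)*(v + 3)*(v^2 - v - 20) = (v - 5)*(v - 2)*(v - 1)*(v + 3)*(v + 4)
(2) = (z - 3)*(z^3 - 2*z^2 - 11*z + 12) = (z - 4)*(z - 3)*(z^2 + 2*z - 3) = (z - 4)*(z - 3)*(z + 3)*(z - 1)
(3) = (g)*(g^2 - 4*g) = g*(g - 4)*(g)
(4) = (u - 5)*(u^3 - u^2 - 20*u) = u*(u - 5)*(u^2 - u - 20) = u*(u - 5)^2*(u + 4)
(5) = (k - 2)*(k^2 - k - 12) = (k - 4)*(k - 2)*(k + 3)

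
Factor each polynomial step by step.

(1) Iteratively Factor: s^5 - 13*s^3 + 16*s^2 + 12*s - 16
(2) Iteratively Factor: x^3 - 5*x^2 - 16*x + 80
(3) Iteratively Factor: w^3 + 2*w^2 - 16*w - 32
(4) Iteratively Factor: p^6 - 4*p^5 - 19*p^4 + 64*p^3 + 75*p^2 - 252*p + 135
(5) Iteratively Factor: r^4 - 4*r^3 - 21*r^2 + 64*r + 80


(1) = (s - 1)*(s^4 + s^3 - 12*s^2 + 4*s + 16) = (s - 1)*(s + 1)*(s^3 - 12*s + 16) = (s - 1)*(s + 1)*(s + 4)*(s^2 - 4*s + 4) = (s - 2)*(s - 1)*(s + 1)*(s + 4)*(s - 2)
(2) = (x + 4)*(x^2 - 9*x + 20) = (x - 4)*(x + 4)*(x - 5)
(3) = (w + 2)*(w^2 - 16) = (w + 2)*(w + 4)*(w - 4)
(4) = (p - 5)*(p^5 + p^4 - 14*p^3 - 6*p^2 + 45*p - 27) = (p - 5)*(p - 3)*(p^4 + 4*p^3 - 2*p^2 - 12*p + 9) = (p - 5)*(p - 3)*(p - 1)*(p^3 + 5*p^2 + 3*p - 9) = (p - 5)*(p - 3)*(p - 1)*(p + 3)*(p^2 + 2*p - 3) = (p - 5)*(p - 3)*(p - 1)^2*(p + 3)*(p + 3)
(5) = (r + 1)*(r^3 - 5*r^2 - 16*r + 80) = (r - 5)*(r + 1)*(r^2 - 16) = (r - 5)*(r - 4)*(r + 1)*(r + 4)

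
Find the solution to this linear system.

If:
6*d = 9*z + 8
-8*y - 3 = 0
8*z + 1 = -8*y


Then:
d = 41/24
y = -3/8
z = 1/4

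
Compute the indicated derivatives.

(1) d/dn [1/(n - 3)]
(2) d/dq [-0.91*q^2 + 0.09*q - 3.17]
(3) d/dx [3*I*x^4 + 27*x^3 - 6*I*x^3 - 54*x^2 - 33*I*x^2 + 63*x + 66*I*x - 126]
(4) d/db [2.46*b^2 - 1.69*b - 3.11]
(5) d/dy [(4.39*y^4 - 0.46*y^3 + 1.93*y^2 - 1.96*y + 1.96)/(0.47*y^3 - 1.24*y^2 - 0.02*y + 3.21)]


(1) = -1/(n - 3)^2
(2) = 0.09 - 1.82*q
(3) = 12*I*x^3 + x^2*(81 - 18*I) + x*(-108 - 66*I) + 63 + 66*I
(4) = 4.92*b - 1.69
(5) = (2.0633*y^6 - 10.8872*y^5 - 0.6001*y^4 + 58.2284*y^3 - 9.6624*y^2 + 17.2514*y - 6.2524)/(0.2209*y^6 - 1.1656*y^5 + 1.5188*y^4 + 3.067*y^3 - 7.9604*y^2 - 0.1284*y + 10.3041)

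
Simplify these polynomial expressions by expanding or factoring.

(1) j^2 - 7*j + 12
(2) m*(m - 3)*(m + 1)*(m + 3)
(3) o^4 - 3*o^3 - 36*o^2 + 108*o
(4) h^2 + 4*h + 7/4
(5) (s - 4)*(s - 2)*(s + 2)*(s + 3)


(1) = (j - 4)*(j - 3)
(2) = m^4 + m^3 - 9*m^2 - 9*m
(3) = o*(o - 6)*(o - 3)*(o + 6)
(4) = (h + 1/2)*(h + 7/2)
(5) = s^4 - s^3 - 16*s^2 + 4*s + 48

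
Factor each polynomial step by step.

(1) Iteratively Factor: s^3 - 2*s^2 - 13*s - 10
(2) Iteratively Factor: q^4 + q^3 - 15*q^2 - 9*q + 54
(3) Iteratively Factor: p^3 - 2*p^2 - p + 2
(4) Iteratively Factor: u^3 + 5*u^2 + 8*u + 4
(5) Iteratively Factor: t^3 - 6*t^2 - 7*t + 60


(1) = (s + 2)*(s^2 - 4*s - 5) = (s - 5)*(s + 2)*(s + 1)
(2) = (q + 3)*(q^3 - 2*q^2 - 9*q + 18) = (q - 3)*(q + 3)*(q^2 + q - 6) = (q - 3)*(q - 2)*(q + 3)*(q + 3)
(3) = (p - 1)*(p^2 - p - 2) = (p - 2)*(p - 1)*(p + 1)
(4) = (u + 2)*(u^2 + 3*u + 2) = (u + 2)^2*(u + 1)
(5) = (t - 5)*(t^2 - t - 12) = (t - 5)*(t - 4)*(t + 3)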